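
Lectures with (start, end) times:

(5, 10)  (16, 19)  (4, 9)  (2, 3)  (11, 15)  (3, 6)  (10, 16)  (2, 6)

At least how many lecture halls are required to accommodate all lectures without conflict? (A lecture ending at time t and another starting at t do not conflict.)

Events (time:±→running): 2:+→1 2:+→2 3:-→1 3:+→2 4:+→3 5:+→4 … peak 4.

4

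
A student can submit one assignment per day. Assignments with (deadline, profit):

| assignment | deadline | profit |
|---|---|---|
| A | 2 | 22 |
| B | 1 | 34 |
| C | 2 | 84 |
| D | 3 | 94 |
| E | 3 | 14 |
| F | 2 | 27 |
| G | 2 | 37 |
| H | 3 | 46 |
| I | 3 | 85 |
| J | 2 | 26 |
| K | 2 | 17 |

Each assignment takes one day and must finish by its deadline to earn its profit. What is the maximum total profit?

Take jobs in profit order; each goes to the latest open slot no later than its deadline.
Profit order: D=94 I=85 C=84 H=46 G=37 B=34 F=27 J=26 A=22 K=17 E=14
Assign: D→slot 3, I→slot 2, C→slot 1, H skipped, G skipped, B skipped, F skipped, J skipped, A skipped, K skipped, E skipped.
Slots: [1:C] [2:I] [3:D]
Profit = 84 + 85 + 94 = 263

263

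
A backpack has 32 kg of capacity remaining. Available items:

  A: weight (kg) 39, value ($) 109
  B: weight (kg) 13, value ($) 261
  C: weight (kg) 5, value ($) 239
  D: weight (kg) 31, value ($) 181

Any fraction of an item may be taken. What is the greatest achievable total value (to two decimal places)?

Greedy by value/weight ratio, highest first.
Order: C (239/5=47.80) > B (261/13=20.08) > D (181/31=5.84) > A (109/39=2.79)
Fill: take C (5 @ 239) → take B (13 @ 261) → take 14/31 of D → 81.74; 32/32 used.
Total value = 581.74

581.74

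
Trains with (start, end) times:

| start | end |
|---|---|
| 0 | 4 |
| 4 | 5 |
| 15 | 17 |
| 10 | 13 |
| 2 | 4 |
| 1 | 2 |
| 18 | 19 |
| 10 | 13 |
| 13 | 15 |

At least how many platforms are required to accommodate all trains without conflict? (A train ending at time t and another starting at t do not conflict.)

The answer is the maximum number of intervals overlapping at any instant.
starts: [0, 1, 2, 4, 10, 10, 13, 15, 18]
ends:   [2, 4, 4, 5, 13, 13, 15, 17, 19]
s0→1 s1→2  — peak 2.

2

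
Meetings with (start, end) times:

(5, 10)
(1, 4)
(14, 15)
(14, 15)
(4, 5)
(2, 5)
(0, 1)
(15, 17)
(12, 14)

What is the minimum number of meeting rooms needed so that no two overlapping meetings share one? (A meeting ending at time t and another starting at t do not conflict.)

2

Count concurrent intervals with a sweep; the peak is the room count.
starts: [0, 1, 2, 4, 5, 12, 14, 14, 15]
ends:   [1, 4, 5, 5, 10, 14, 15, 15, 17]
s0→1 e1→0 s1→1 s2→2  — peak 2.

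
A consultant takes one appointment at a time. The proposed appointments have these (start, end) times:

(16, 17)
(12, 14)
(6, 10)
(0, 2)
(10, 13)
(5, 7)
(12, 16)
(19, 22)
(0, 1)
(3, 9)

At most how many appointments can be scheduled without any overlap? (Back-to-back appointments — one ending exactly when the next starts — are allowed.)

5

By end time: (0,1), (0,2), (5,7), (3,9), (6,10), (10,13), (12,14), (12,16), (16,17), (19,22).
Pick (0,1); next start ≥ 1 → (5,7); next start ≥ 7 → (10,13); next start ≥ 13 → (16,17); next start ≥ 17 → (19,22).
Selected 5 appointments.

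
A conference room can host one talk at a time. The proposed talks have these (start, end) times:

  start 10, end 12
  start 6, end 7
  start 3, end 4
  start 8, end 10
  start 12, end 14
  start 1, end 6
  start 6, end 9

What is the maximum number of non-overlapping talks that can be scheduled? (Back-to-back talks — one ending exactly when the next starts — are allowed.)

5

By end time: (3,4), (1,6), (6,7), (6,9), (8,10), (10,12), (12,14).
Pick (3,4); next start ≥ 4 → (6,7); next start ≥ 7 → (8,10); next start ≥ 10 → (10,12); next start ≥ 12 → (12,14).
Selected 5 talks.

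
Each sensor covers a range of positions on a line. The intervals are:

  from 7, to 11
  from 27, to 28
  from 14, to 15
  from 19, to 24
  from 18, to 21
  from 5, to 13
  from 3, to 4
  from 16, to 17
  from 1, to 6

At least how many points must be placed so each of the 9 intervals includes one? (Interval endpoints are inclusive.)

6

Sorted: [3,4] [1,6] [7,11] [5,13] [14,15] [16,17] [18,21] [19,24] [27,28]
{[3,4],[1,6]} hit by 4; {[7,11],[5,13]} hit by 11; {[14,15]} hit by 15; {[16,17]} hit by 17; {[18,21],[19,24]} hit by 21; {[27,28]} hit by 28.
Points: 4, 11, 15, 17, 21, 28 (6 total).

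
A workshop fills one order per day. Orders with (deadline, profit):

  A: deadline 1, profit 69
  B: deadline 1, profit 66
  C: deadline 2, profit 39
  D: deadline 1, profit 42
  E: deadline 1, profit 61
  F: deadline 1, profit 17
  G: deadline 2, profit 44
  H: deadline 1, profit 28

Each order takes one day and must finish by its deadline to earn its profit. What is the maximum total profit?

Sort by profit descending; place each in the latest free slot ≤ its deadline.
Profit order: A=69 B=66 E=61 G=44 D=42 C=39 H=28 F=17
Assign: A→slot 1, B skipped, E skipped, G→slot 2, D skipped, C skipped, H skipped, F skipped.
Slots: [1:A] [2:G]
Profit = 69 + 44 = 113

113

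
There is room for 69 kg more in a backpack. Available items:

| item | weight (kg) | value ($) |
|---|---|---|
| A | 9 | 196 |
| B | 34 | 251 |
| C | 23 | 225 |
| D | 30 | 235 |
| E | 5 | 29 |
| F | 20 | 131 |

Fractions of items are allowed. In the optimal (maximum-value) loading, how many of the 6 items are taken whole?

Ratios (sorted): A 21.78, C 9.78, D 7.83, B 7.38, F 6.55, E 5.80
take A (9 @ 196); take C (23 @ 225); take D (30 @ 235); take 7/34 of B → 51.68. Capacity used 69/69.
3 item(s) taken whole; one partial (take 7/34 of B).

3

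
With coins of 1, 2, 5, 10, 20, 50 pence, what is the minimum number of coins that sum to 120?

3

Greedy: take as many of the largest coin as possible, then repeat with the remainder.
120 = 2×50 + 1×20
Total coins = 2 + 1 = 3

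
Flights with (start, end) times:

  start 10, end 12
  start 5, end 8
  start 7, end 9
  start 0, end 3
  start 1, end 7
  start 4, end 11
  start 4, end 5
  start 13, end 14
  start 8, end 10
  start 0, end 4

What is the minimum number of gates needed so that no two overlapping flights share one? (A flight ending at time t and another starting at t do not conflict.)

Count concurrent intervals with a sweep; the peak is the room count.
starts: [0, 0, 1, 4, 4, 5, 7, 8, 10, 13]
ends:   [3, 4, 5, 7, 8, 9, 10, 11, 12, 14]
s0→1 s0→2 s1→3  — peak 3.

3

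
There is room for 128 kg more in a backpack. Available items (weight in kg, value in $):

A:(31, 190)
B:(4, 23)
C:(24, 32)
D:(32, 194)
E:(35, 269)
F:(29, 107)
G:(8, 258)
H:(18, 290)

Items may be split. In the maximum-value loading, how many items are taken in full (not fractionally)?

Ratios (sorted): G 32.25, H 16.11, E 7.69, A 6.13, D 6.06, B 5.75, F 3.69, C 1.33
take G (8 @ 258); take H (18 @ 290); take E (35 @ 269); take A (31 @ 190); take D (32 @ 194); take B (4 @ 23). Capacity used 128/128.
6 item(s) taken whole.

6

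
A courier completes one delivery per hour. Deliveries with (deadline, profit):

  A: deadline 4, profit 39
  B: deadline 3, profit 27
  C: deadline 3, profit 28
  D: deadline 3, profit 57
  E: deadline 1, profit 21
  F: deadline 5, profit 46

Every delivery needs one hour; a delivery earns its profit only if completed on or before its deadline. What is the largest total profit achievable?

197

Sort by profit descending; place each in the latest free slot ≤ its deadline.
By profit: D(d3,57), F(d5,46), A(d4,39), C(d3,28), B(d3,27), E(d1,21)
D→slot 3; F→slot 5; A→slot 4; C→slot 2; B→slot 1; E skipped.
Profit = 27 + 28 + 57 + 39 + 46 = 197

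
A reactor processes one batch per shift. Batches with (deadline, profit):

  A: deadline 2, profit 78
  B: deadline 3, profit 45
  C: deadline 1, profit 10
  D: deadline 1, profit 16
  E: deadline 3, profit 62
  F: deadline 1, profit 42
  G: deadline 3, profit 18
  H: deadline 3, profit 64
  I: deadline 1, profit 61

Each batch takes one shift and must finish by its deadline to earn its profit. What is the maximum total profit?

204

Take jobs in profit order; each goes to the latest open slot no later than its deadline.
Profit order: A=78 H=64 E=62 I=61 B=45 F=42 G=18 D=16 C=10
Assign: A→slot 2, H→slot 3, E→slot 1, I skipped, B skipped, F skipped, G skipped, D skipped, C skipped.
Slots: [1:E] [2:A] [3:H]
Profit = 62 + 78 + 64 = 204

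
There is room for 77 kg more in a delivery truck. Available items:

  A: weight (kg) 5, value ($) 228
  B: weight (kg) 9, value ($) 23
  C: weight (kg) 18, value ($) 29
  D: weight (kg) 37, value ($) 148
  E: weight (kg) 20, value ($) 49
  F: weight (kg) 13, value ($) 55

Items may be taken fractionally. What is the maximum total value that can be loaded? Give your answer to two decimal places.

485.85

Ratios (sorted): A 45.60, F 4.23, D 4.00, B 2.56, E 2.45, C 1.61
take A (5 @ 228); take F (13 @ 55); take D (37 @ 148); take B (9 @ 23); take 13/20 of E → 31.85. Capacity used 77/77.
Total value = 485.85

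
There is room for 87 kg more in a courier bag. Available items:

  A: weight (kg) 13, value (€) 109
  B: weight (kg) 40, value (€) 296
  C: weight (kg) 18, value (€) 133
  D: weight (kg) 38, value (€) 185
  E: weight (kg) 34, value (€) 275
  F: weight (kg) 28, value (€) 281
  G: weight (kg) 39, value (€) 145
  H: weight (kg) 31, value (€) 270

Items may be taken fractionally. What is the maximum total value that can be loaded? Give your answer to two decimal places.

Order: F (281/28=10.04) > H (270/31=8.71) > A (109/13=8.38) > E (275/34=8.09) > B (296/40=7.40) > C (133/18=7.39) > D (185/38=4.87) > G (145/39=3.72)
Fill: take F (28 @ 281) → take H (31 @ 270) → take A (13 @ 109) → take 15/34 of E → 121.32; 87/87 used.
Total value = 781.32

781.32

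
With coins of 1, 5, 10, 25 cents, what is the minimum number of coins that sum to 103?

103 = 4×25 + 3×1
Total coins = 4 + 3 = 7

7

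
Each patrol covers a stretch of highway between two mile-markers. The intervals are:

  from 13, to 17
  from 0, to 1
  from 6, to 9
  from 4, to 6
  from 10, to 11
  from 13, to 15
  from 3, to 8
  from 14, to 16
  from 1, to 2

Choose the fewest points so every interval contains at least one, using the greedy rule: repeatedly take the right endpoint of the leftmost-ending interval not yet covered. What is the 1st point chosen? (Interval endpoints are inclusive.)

1

Process intervals by earliest right end; each time one isn't hit yet, stab at its right endpoint.
Sorted: [0,1] [1,2] [4,6] [3,8] [6,9] [10,11] [13,15] [14,16] [13,17]
{[0,1],[1,2]} hit by 1; {[4,6],[3,8],[6,9]} hit by 6; {[10,11]} hit by 11; {[13,15],[14,16],[13,17]} hit by 15.
Points: 1, 6, 11, 15 (4 total).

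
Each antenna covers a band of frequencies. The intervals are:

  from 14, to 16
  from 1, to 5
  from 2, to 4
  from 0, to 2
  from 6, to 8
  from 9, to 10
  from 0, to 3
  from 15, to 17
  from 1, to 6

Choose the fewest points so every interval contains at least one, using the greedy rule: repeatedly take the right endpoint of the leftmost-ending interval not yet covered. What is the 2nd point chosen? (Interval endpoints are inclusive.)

8

By right end: [0,2]  [0,3]  [2,4]  [1,5]  [1,6]  [6,8]  [9,10]  [14,16]  [15,17]
[0,2] uncovered → point at 2; [6,8] uncovered → point at 8; [9,10] uncovered → point at 10; [14,16] uncovered → point at 16.
Points: 2, 8, 10, 16 (4 total).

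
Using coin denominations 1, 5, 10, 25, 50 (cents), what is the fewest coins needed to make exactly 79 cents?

Use the largest denomination that fits, subtract, and repeat.
79 = 1×50 + 1×25 + 4×1
Total coins = 1 + 1 + 4 = 6

6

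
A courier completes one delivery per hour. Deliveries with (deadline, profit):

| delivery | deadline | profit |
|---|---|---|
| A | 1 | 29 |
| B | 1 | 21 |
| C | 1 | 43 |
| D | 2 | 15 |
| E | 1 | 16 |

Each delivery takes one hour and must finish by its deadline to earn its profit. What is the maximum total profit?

Take jobs in profit order; each goes to the latest open slot no later than its deadline.
Profit order: C=43 A=29 B=21 E=16 D=15
Assign: C→slot 1, A skipped, B skipped, E skipped, D→slot 2.
Slots: [1:C] [2:D]
Profit = 43 + 15 = 58

58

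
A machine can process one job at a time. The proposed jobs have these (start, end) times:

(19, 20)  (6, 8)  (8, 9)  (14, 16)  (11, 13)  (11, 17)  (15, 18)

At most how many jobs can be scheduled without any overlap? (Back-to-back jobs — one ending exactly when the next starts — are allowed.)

By end time: (6,8), (8,9), (11,13), (14,16), (11,17), (15,18), (19,20).
Pick (6,8); next start ≥ 8 → (8,9); next start ≥ 9 → (11,13); next start ≥ 13 → (14,16); next start ≥ 16 → (19,20).
Selected 5 jobs.

5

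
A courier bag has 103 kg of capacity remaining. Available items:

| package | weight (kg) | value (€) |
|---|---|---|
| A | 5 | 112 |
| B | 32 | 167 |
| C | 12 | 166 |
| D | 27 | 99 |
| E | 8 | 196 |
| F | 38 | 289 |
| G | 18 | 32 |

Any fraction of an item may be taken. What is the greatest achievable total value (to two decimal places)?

Ratios (sorted): E 24.50, A 22.40, C 13.83, F 7.61, B 5.22, D 3.67, G 1.78
take E (8 @ 196); take A (5 @ 112); take C (12 @ 166); take F (38 @ 289); take B (32 @ 167); take 8/27 of D → 29.33. Capacity used 103/103.
Total value = 959.33

959.33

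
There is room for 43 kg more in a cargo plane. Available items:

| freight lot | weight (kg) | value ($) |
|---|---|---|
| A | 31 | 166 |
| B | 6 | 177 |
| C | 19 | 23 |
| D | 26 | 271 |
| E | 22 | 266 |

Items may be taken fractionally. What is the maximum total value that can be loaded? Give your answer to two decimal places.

599.35

Sort by value per unit weight and fill in that order.
Ratios (sorted): B 29.50, E 12.09, D 10.42, A 5.35, C 1.21
take B (6 @ 177); take E (22 @ 266); take 15/26 of D → 156.35. Capacity used 43/43.
Total value = 599.35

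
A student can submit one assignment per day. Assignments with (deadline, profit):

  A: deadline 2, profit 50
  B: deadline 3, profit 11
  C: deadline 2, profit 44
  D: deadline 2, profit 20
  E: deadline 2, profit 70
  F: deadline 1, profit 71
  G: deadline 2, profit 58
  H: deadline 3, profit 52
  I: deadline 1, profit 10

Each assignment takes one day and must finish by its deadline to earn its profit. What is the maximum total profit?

193

Take jobs in profit order; each goes to the latest open slot no later than its deadline.
Profit order: F=71 E=70 G=58 H=52 A=50 C=44 D=20 B=11 I=10
Assign: F→slot 1, E→slot 2, G skipped, H→slot 3, A skipped, C skipped, D skipped, B skipped, I skipped.
Slots: [1:F] [2:E] [3:H]
Profit = 71 + 70 + 52 = 193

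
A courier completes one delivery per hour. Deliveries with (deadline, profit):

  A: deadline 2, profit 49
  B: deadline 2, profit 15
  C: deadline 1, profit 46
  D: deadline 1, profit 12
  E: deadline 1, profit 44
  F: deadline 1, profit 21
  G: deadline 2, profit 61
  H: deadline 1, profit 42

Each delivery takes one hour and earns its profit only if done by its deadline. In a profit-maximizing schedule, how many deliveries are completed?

2

Sort by profit descending; place each in the latest free slot ≤ its deadline.
By profit: G(d2,61), A(d2,49), C(d1,46), E(d1,44), H(d1,42), F(d1,21), B(d2,15), D(d1,12)
G→slot 2; A→slot 1; C skipped; E skipped; H skipped; F skipped; B skipped; D skipped.
2 of 8 scheduled.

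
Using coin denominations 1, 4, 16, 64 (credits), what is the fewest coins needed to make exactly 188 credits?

8

Greedy: take as many of the largest coin as possible, then repeat with the remainder.
188 − 2×64→60 − 3×16→12 − 3×4→0
Total coins = 2 + 3 + 3 = 8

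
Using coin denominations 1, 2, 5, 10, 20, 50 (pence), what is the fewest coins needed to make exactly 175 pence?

5

Use the largest denomination that fits, subtract, and repeat.
175 = 3×50 + 1×20 + 1×5
Total coins = 3 + 1 + 1 = 5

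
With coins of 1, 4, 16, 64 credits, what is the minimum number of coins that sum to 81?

81 = 1×64 + 1×16 + 1×1
Total coins = 1 + 1 + 1 = 3

3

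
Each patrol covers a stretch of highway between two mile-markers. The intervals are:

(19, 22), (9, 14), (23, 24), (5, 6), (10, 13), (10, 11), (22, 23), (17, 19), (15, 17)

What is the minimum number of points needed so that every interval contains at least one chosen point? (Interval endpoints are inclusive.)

By right end: [5,6]  [10,11]  [10,13]  [9,14]  [15,17]  [17,19]  [19,22]  [22,23]  [23,24]
[5,6] uncovered → point at 6; [10,11] uncovered → point at 11; [15,17] uncovered → point at 17; [19,22] uncovered → point at 22; [23,24] uncovered → point at 24.
Points: 6, 11, 17, 22, 24 (5 total).

5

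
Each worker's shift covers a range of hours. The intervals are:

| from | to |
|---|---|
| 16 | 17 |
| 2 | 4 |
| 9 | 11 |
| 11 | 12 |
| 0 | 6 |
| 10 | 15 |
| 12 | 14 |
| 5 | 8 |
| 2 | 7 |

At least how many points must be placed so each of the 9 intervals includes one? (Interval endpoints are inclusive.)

Process intervals by earliest right end; each time one isn't hit yet, stab at its right endpoint.
Sorted: [2,4] [0,6] [2,7] [5,8] [9,11] [11,12] [12,14] [10,15] [16,17]
{[2,4],[0,6],[2,7]} hit by 4; {[5,8]} hit by 8; {[9,11],[11,12]} hit by 11; {[12,14],[10,15]} hit by 14; {[16,17]} hit by 17.
Points: 4, 8, 11, 14, 17 (5 total).

5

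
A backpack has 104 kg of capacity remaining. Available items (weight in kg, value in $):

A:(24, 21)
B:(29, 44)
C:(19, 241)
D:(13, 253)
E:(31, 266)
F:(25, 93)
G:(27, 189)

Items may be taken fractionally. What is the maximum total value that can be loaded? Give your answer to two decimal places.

Greedy by value/weight ratio, highest first.
Ratios (sorted): D 19.46, C 12.68, E 8.58, G 7.00, F 3.72, B 1.52, A 0.88
take D (13 @ 253); take C (19 @ 241); take E (31 @ 266); take G (27 @ 189); take 14/25 of F → 52.08. Capacity used 104/104.
Total value = 1001.08

1001.08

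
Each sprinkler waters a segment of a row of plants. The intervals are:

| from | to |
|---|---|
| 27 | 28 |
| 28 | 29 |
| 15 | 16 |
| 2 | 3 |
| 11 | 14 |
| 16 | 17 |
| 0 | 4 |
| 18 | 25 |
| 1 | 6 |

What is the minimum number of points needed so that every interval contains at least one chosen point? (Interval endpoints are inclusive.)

By right end: [2,3]  [0,4]  [1,6]  [11,14]  [15,16]  [16,17]  [18,25]  [27,28]  [28,29]
[2,3] uncovered → point at 3; [11,14] uncovered → point at 14; [15,16] uncovered → point at 16; [18,25] uncovered → point at 25; [27,28] uncovered → point at 28.
Points: 3, 14, 16, 25, 28 (5 total).

5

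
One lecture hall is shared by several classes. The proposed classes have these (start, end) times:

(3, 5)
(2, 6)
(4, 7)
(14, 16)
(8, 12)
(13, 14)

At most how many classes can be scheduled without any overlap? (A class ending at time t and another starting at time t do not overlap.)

4

Order by finish time; keep every interval that doesn't clash with the previous kept one.
By end time: (3,5), (2,6), (4,7), (8,12), (13,14), (14,16).
Pick (3,5); next start ≥ 5 → (8,12); next start ≥ 12 → (13,14); next start ≥ 14 → (14,16).
Selected 4 classes.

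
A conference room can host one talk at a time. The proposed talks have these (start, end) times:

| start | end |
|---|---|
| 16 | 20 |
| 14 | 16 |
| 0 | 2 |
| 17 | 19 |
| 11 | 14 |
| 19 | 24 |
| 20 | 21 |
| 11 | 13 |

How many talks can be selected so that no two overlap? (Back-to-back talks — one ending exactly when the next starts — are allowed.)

5

By end time: (0,2), (11,13), (11,14), (14,16), (17,19), (16,20), (20,21), (19,24).
Pick (0,2); next start ≥ 2 → (11,13); next start ≥ 13 → (14,16); next start ≥ 16 → (17,19); next start ≥ 19 → (20,21).
Selected 5 talks.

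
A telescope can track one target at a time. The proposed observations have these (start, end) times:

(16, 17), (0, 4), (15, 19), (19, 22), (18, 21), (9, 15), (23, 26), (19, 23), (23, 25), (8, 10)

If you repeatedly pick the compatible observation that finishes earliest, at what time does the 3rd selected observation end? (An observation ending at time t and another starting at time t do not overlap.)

17

Order by finish time; keep every interval that doesn't clash with the previous kept one.
Sorted by end: (0,4)  (8,10)  (9,15)  (16,17)  (15,19)  (18,21)  (19,22)  (19,23)  (23,25)  (23,26)
take (0,4); take (8,10); skip (9,15); take (16,17); take (18,21); take (23,25); skip (23,26).
Selected: (0,4) (8,10) (16,17) (18,21) (23,25)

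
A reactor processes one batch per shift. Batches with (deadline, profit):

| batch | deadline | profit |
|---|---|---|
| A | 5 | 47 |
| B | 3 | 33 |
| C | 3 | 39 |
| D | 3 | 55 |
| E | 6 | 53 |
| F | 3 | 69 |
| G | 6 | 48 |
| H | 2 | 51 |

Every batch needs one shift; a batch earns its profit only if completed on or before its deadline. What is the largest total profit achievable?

Profit order: F=69 D=55 E=53 H=51 G=48 A=47 C=39 B=33
Assign: F→slot 3, D→slot 2, E→slot 6, H→slot 1, G→slot 5, A→slot 4, C skipped, B skipped.
Slots: [1:H] [2:D] [3:F] [4:A] [5:G] [6:E]
Profit = 51 + 55 + 69 + 47 + 48 + 53 = 323

323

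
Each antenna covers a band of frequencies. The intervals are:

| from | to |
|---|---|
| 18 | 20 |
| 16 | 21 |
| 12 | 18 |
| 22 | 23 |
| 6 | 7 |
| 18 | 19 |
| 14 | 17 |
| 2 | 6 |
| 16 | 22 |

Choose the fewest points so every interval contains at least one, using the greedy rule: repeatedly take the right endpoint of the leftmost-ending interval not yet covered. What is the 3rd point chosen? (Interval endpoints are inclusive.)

19

Sort by right endpoint; whenever an interval is uncovered, place a point at its right end.
By right end: [2,6]  [6,7]  [14,17]  [12,18]  [18,19]  [18,20]  [16,21]  [16,22]  [22,23]
[2,6] uncovered → point at 6; [14,17] uncovered → point at 17; [18,19] uncovered → point at 19; [22,23] uncovered → point at 23.
Points: 6, 17, 19, 23 (4 total).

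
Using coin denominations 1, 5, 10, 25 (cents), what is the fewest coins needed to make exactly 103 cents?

7

103 − 4×25→3 − 3×1→0
Total coins = 4 + 3 = 7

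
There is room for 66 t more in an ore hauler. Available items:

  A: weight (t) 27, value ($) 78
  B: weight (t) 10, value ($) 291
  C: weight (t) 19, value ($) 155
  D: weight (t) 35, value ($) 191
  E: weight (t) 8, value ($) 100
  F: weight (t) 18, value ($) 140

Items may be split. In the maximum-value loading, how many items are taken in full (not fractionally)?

4

Sort by value per unit weight and fill in that order.
Ratios (sorted): B 29.10, E 12.50, C 8.16, F 7.78, D 5.46, A 2.89
take B (10 @ 291); take E (8 @ 100); take C (19 @ 155); take F (18 @ 140); take 11/35 of D → 60.03. Capacity used 66/66.
4 item(s) taken whole; one partial (take 11/35 of D).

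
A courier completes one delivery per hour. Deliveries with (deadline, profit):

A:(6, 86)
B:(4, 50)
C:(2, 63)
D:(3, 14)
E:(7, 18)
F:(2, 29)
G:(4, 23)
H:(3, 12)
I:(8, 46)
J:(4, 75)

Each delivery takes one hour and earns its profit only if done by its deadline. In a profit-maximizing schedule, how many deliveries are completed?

Sort by profit descending; place each in the latest free slot ≤ its deadline.
Profit order: A=86 J=75 C=63 B=50 I=46 F=29 G=23 E=18 D=14 H=12
Assign: A→slot 6, J→slot 4, C→slot 2, B→slot 3, I→slot 8, F→slot 1, G skipped, E→slot 7, D skipped, H skipped.
Slots: [1:F] [2:C] [3:B] [4:J] [6:A] [7:E] [8:I]
7 of 10 scheduled.

7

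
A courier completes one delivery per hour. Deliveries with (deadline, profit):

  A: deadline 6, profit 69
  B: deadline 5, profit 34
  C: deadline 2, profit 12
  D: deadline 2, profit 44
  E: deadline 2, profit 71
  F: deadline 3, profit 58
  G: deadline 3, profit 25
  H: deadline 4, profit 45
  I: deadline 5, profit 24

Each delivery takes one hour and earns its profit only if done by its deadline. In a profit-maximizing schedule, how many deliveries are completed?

6

Take jobs in profit order; each goes to the latest open slot no later than its deadline.
Profit order: E=71 A=69 F=58 H=45 D=44 B=34 G=25 I=24 C=12
Assign: E→slot 2, A→slot 6, F→slot 3, H→slot 4, D→slot 1, B→slot 5, G skipped, I skipped, C skipped.
Slots: [1:D] [2:E] [3:F] [4:H] [5:B] [6:A]
6 of 9 scheduled.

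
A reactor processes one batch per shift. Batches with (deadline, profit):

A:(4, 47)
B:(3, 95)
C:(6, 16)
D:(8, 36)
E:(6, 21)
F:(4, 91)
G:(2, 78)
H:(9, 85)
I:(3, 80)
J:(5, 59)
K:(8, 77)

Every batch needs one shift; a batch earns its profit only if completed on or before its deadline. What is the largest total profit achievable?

622

Take jobs in profit order; each goes to the latest open slot no later than its deadline.
By profit: B(d3,95), F(d4,91), H(d9,85), I(d3,80), G(d2,78), K(d8,77), J(d5,59), A(d4,47), D(d8,36), E(d6,21), C(d6,16)
B→slot 3; F→slot 4; H→slot 9; I→slot 2; G→slot 1; K→slot 8; J→slot 5; A skipped; D→slot 7; E→slot 6; C skipped.
Profit = 78 + 80 + 95 + 91 + 59 + 21 + 36 + 77 + 85 = 622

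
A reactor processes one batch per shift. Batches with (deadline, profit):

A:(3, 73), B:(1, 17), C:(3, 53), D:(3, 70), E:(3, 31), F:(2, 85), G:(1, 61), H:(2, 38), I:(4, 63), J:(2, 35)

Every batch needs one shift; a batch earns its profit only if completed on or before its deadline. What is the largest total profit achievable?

Profit order: F=85 A=73 D=70 I=63 G=61 C=53 H=38 J=35 E=31 B=17
Assign: F→slot 2, A→slot 3, D→slot 1, I→slot 4, G skipped, C skipped, H skipped, J skipped, E skipped, B skipped.
Slots: [1:D] [2:F] [3:A] [4:I]
Profit = 70 + 85 + 73 + 63 = 291

291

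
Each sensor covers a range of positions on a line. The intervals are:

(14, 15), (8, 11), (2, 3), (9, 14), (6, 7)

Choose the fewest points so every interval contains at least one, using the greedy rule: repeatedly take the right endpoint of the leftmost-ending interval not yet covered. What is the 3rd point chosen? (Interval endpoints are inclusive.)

Sorted: [2,3] [6,7] [8,11] [9,14] [14,15]
{[2,3]} hit by 3; {[6,7]} hit by 7; {[8,11],[9,14]} hit by 11; {[14,15]} hit by 15.
Points: 3, 7, 11, 15 (4 total).

11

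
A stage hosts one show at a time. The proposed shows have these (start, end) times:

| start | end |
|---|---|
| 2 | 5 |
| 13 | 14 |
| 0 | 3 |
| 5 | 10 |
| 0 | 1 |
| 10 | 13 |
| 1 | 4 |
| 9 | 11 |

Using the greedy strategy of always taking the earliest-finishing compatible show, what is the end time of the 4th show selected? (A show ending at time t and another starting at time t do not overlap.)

13

Sort by end time and greedily take each interval whose start is ≥ the last chosen end.
Sorted by end: (0,1)  (0,3)  (1,4)  (2,5)  (5,10)  (9,11)  (10,13)  (13,14)
take (0,1); take (1,4); skip (2,5); take (5,10); take (10,13); take (13,14).
Selected: (0,1) (1,4) (5,10) (10,13) (13,14)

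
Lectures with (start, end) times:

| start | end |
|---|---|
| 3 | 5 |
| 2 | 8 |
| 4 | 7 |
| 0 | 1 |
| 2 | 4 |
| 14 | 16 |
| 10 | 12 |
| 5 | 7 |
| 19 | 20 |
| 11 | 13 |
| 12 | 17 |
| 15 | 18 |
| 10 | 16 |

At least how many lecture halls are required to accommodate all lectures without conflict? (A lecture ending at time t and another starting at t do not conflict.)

Count concurrent intervals with a sweep; the peak is the room count.
starts: [0, 2, 2, 3, 4, 5, 10, 10, 11, 12, 14, 15, 19]
ends:   [1, 4, 5, 7, 7, 8, 12, 13, 16, 16, 17, 18, 20]
s0→1 e1→0 s2→1 s2→2 s3→3 e4→2 s4→3 e5→2 s5→3 e7→2 e7→1 e8→0 s10→1 s10→2 s11→3 e12→2 s12→3 e13→2 s14→3 s15→4  — peak 4.

4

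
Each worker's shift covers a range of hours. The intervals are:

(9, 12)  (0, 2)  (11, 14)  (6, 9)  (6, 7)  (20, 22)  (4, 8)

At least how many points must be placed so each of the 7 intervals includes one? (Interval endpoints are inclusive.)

Sorted: [0,2] [6,7] [4,8] [6,9] [9,12] [11,14] [20,22]
{[0,2]} hit by 2; {[6,7],[4,8],[6,9]} hit by 7; {[9,12],[11,14]} hit by 12; {[20,22]} hit by 22.
Points: 2, 7, 12, 22 (4 total).

4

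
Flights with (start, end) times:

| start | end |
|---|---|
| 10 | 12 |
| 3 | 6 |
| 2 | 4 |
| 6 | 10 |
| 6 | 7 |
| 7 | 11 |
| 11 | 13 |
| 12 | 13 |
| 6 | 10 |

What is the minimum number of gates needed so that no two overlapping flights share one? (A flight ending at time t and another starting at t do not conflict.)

The answer is the maximum number of intervals overlapping at any instant.
starts: [2, 3, 6, 6, 6, 7, 10, 11, 12]
ends:   [4, 6, 7, 10, 10, 11, 12, 13, 13]
s2→1 s3→2 e4→1 e6→0 s6→1 s6→2 s6→3  — peak 3.

3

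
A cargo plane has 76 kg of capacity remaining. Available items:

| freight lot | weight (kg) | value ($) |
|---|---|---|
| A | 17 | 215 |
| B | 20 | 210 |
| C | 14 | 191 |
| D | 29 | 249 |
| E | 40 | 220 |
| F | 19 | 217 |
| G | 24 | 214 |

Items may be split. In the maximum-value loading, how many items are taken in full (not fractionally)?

Ratios (sorted): C 13.64, A 12.65, F 11.42, B 10.50, G 8.92, D 8.59, E 5.50
take C (14 @ 191); take A (17 @ 215); take F (19 @ 217); take B (20 @ 210); take 6/24 of G → 53.50. Capacity used 76/76.
4 item(s) taken whole; one partial (take 6/24 of G).

4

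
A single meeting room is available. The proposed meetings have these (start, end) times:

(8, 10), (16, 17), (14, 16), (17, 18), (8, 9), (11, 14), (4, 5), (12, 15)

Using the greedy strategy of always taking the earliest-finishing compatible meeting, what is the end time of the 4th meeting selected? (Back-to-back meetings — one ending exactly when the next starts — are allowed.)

Sorted by end: (4,5)  (8,9)  (8,10)  (11,14)  (12,15)  (14,16)  (16,17)  (17,18)
take (4,5); take (8,9); take (11,14); skip (12,15); take (14,16); take (16,17); take (17,18).
Selected: (4,5) (8,9) (11,14) (14,16) (16,17) (17,18)

16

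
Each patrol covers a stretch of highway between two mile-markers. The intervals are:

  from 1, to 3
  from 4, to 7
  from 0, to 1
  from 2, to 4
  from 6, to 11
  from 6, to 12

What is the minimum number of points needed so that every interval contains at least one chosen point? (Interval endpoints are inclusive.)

3

Sort by right endpoint; whenever an interval is uncovered, place a point at its right end.
Sorted: [0,1] [1,3] [2,4] [4,7] [6,11] [6,12]
{[0,1],[1,3]} hit by 1; {[2,4],[4,7]} hit by 4; {[6,11],[6,12]} hit by 11.
Points: 1, 4, 11 (3 total).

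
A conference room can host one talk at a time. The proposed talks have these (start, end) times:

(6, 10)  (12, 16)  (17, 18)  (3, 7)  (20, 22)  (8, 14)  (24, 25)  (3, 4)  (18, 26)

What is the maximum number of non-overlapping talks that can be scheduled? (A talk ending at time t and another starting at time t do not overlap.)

By end time: (3,4), (3,7), (6,10), (8,14), (12,16), (17,18), (20,22), (24,25), (18,26).
Pick (3,4); next start ≥ 4 → (6,10); next start ≥ 10 → (12,16); next start ≥ 16 → (17,18); next start ≥ 18 → (20,22); next start ≥ 22 → (24,25).
Selected 6 talks.

6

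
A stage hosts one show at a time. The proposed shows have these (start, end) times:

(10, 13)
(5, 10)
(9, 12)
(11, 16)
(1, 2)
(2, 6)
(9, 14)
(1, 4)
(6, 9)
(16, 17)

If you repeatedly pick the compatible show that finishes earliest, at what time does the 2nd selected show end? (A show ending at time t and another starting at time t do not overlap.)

6

By end time: (1,2), (1,4), (2,6), (6,9), (5,10), (9,12), (10,13), (9,14), (11,16), (16,17).
Pick (1,2); next start ≥ 2 → (2,6); next start ≥ 6 → (6,9); next start ≥ 9 → (9,12); next start ≥ 12 → (16,17).
Selected: (1,2) (2,6) (6,9) (9,12) (16,17)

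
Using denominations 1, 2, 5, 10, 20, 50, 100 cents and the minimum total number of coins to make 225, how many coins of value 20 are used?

1

Use the largest denomination that fits, subtract, and repeat.
225 − 2×100→25 − 1×20→5 − 1×5→0
Count of 20: 1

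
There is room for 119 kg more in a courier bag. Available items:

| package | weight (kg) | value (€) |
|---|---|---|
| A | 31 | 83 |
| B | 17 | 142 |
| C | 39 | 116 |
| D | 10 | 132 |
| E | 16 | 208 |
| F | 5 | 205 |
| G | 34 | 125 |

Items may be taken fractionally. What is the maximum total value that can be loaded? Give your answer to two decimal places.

Order: F (205/5=41.00) > D (132/10=13.20) > E (208/16=13.00) > B (142/17=8.35) > G (125/34=3.68) > C (116/39=2.97) > A (83/31=2.68)
Fill: take F (5 @ 205) → take D (10 @ 132) → take E (16 @ 208) → take B (17 @ 142) → take G (34 @ 125) → take 37/39 of C → 110.05; 119/119 used.
Total value = 922.05

922.05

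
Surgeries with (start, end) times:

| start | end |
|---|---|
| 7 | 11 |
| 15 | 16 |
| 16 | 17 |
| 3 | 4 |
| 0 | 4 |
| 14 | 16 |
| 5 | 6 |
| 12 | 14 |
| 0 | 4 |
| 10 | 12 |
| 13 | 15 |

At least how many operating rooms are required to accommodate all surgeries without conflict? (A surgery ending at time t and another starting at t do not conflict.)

3

Count concurrent intervals with a sweep; the peak is the room count.
starts: [0, 0, 3, 5, 7, 10, 12, 13, 14, 15, 16]
ends:   [4, 4, 4, 6, 11, 12, 14, 15, 16, 16, 17]
s0→1 s0→2 s3→3  — peak 3.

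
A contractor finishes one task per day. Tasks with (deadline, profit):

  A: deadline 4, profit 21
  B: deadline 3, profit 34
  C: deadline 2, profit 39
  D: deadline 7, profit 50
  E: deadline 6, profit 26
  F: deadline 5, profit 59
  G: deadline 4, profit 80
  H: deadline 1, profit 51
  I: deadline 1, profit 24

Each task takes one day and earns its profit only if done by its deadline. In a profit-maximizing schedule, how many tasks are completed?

7

Sort by profit descending; place each in the latest free slot ≤ its deadline.
Profit order: G=80 F=59 H=51 D=50 C=39 B=34 E=26 I=24 A=21
Assign: G→slot 4, F→slot 5, H→slot 1, D→slot 7, C→slot 2, B→slot 3, E→slot 6, I skipped, A skipped.
Slots: [1:H] [2:C] [3:B] [4:G] [5:F] [6:E] [7:D]
7 of 9 scheduled.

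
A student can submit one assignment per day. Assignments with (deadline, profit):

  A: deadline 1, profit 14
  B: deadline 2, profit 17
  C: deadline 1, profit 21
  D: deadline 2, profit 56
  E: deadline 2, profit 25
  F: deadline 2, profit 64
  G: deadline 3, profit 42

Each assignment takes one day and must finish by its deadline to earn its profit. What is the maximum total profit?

162

By profit: F(d2,64), D(d2,56), G(d3,42), E(d2,25), C(d1,21), B(d2,17), A(d1,14)
F→slot 2; D→slot 1; G→slot 3; E skipped; C skipped; B skipped; A skipped.
Profit = 56 + 64 + 42 = 162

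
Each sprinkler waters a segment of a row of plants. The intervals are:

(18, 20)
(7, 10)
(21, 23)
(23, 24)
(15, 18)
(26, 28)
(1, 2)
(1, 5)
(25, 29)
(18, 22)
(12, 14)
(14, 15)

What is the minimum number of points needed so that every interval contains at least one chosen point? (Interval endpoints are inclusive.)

Sort by right endpoint; whenever an interval is uncovered, place a point at its right end.
Sorted: [1,2] [1,5] [7,10] [12,14] [14,15] [15,18] [18,20] [18,22] [21,23] [23,24] [26,28] [25,29]
{[1,2],[1,5]} hit by 2; {[7,10]} hit by 10; {[12,14],[14,15]} hit by 14; {[15,18],[18,20],[18,22]} hit by 18; {[21,23],[23,24]} hit by 23; {[26,28],[25,29]} hit by 28.
Points: 2, 10, 14, 18, 23, 28 (6 total).

6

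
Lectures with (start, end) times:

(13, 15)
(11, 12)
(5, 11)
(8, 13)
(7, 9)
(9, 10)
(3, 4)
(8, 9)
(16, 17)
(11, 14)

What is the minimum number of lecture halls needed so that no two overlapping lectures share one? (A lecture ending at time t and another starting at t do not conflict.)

The answer is the maximum number of intervals overlapping at any instant.
Events (time:±→running): 3:+→1 4:-→0 5:+→1 7:+→2 8:+→3 8:+→4 … peak 4.

4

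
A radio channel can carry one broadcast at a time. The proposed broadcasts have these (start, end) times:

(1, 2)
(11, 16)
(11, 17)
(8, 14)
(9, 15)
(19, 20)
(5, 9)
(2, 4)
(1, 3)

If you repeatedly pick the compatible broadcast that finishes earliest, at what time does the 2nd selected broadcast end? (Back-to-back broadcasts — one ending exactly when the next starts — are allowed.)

Order by finish time; keep every interval that doesn't clash with the previous kept one.
Sorted by end: (1,2)  (1,3)  (2,4)  (5,9)  (8,14)  (9,15)  (11,16)  (11,17)  (19,20)
take (1,2); take (2,4); take (5,9); skip (8,14); take (9,15); skip (11,17); take (19,20).
Selected: (1,2) (2,4) (5,9) (9,15) (19,20)

4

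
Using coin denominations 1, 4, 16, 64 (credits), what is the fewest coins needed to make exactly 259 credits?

Use the largest denomination that fits, subtract, and repeat.
259 − 4×64→3 − 3×1→0
Total coins = 4 + 3 = 7

7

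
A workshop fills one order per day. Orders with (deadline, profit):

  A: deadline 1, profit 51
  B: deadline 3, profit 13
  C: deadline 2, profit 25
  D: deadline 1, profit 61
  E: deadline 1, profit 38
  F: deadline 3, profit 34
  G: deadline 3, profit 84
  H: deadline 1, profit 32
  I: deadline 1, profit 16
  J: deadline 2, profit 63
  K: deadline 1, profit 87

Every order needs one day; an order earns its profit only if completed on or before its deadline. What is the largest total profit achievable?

234

By profit: K(d1,87), G(d3,84), J(d2,63), D(d1,61), A(d1,51), E(d1,38), F(d3,34), H(d1,32), C(d2,25), I(d1,16), B(d3,13)
K→slot 1; G→slot 3; J→slot 2; D skipped; A skipped; E skipped; F skipped; H skipped; C skipped; I skipped; B skipped.
Profit = 87 + 63 + 84 = 234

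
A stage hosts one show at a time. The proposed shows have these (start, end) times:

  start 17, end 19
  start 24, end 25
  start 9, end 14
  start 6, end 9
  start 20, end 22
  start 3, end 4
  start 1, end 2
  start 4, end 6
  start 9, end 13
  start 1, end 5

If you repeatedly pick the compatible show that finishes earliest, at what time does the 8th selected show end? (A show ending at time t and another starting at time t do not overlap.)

25

Sort by end time and greedily take each interval whose start is ≥ the last chosen end.
By end time: (1,2), (3,4), (1,5), (4,6), (6,9), (9,13), (9,14), (17,19), (20,22), (24,25).
Pick (1,2); next start ≥ 2 → (3,4); next start ≥ 4 → (4,6); next start ≥ 6 → (6,9); next start ≥ 9 → (9,13); next start ≥ 13 → (17,19); next start ≥ 19 → (20,22); next start ≥ 22 → (24,25).
Selected: (1,2) (3,4) (4,6) (6,9) (9,13) (17,19) (20,22) (24,25)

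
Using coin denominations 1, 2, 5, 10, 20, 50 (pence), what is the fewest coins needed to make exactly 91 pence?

4

Greedy: take as many of the largest coin as possible, then repeat with the remainder.
91 = 1×50 + 2×20 + 1×1
Total coins = 1 + 2 + 1 = 4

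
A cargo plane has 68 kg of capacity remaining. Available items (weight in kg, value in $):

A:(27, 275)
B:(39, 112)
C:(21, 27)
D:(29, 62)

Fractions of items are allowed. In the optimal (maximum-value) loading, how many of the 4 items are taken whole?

Greedy by value/weight ratio, highest first.
Order: A (275/27=10.19) > B (112/39=2.87) > D (62/29=2.14) > C (27/21=1.29)
Fill: take A (27 @ 275) → take B (39 @ 112) → take 2/29 of D → 4.28; 68/68 used.
2 item(s) taken whole; one partial (take 2/29 of D).

2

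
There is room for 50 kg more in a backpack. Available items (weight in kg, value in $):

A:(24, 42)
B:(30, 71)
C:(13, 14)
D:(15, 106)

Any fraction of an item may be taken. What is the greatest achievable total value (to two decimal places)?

Sort by value per unit weight and fill in that order.
Order: D (106/15=7.07) > B (71/30=2.37) > A (42/24=1.75) > C (14/13=1.08)
Fill: take D (15 @ 106) → take B (30 @ 71) → take 5/24 of A → 8.75; 50/50 used.
Total value = 185.75

185.75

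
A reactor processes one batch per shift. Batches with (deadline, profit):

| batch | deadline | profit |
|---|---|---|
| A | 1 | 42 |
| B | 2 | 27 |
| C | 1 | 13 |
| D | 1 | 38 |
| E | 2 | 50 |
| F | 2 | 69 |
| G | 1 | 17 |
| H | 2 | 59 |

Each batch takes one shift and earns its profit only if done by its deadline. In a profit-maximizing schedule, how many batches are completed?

Take jobs in profit order; each goes to the latest open slot no later than its deadline.
Profit order: F=69 H=59 E=50 A=42 D=38 B=27 G=17 C=13
Assign: F→slot 2, H→slot 1, E skipped, A skipped, D skipped, B skipped, G skipped, C skipped.
Slots: [1:H] [2:F]
2 of 8 scheduled.

2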